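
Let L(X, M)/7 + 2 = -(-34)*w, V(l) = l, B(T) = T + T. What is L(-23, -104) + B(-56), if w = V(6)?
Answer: 1302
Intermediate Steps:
B(T) = 2*T
w = 6
L(X, M) = 1414 (L(X, M) = -14 + 7*(-(-34)*6) = -14 + 7*(-1*(-204)) = -14 + 7*204 = -14 + 1428 = 1414)
L(-23, -104) + B(-56) = 1414 + 2*(-56) = 1414 - 112 = 1302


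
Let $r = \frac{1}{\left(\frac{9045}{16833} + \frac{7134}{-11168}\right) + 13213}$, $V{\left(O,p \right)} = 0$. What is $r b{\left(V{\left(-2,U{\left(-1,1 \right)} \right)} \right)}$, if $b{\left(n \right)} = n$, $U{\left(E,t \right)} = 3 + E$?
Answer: $0$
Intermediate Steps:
$r = \frac{31331824}{413984211835}$ ($r = \frac{1}{\left(9045 \cdot \frac{1}{16833} + 7134 \left(- \frac{1}{11168}\right)\right) + 13213} = \frac{1}{\left(\frac{3015}{5611} - \frac{3567}{5584}\right) + 13213} = \frac{1}{- \frac{3178677}{31331824} + 13213} = \frac{1}{\frac{413984211835}{31331824}} = \frac{31331824}{413984211835} \approx 7.5684 \cdot 10^{-5}$)
$r b{\left(V{\left(-2,U{\left(-1,1 \right)} \right)} \right)} = \frac{31331824}{413984211835} \cdot 0 = 0$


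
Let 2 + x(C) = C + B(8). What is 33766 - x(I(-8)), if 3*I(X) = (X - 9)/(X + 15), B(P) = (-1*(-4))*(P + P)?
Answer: 707801/21 ≈ 33705.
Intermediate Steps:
B(P) = 8*P (B(P) = 4*(2*P) = 8*P)
I(X) = (-9 + X)/(3*(15 + X)) (I(X) = ((X - 9)/(X + 15))/3 = ((-9 + X)/(15 + X))/3 = (-9 + X)/(3*(15 + X)))
x(C) = 62 + C (x(C) = -2 + (C + 8*8) = -2 + (C + 64) = -2 + (64 + C) = 62 + C)
33766 - x(I(-8)) = 33766 - (62 + (-9 - 8)/(3*(15 - 8))) = 33766 - (62 + (1/3)*(-17)/7) = 33766 - (62 + (1/3)*(1/7)*(-17)) = 33766 - (62 - 17/21) = 33766 - 1*1285/21 = 33766 - 1285/21 = 707801/21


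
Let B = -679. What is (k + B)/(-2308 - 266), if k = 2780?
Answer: -191/234 ≈ -0.81624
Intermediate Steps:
(k + B)/(-2308 - 266) = (2780 - 679)/(-2308 - 266) = 2101/(-2574) = 2101*(-1/2574) = -191/234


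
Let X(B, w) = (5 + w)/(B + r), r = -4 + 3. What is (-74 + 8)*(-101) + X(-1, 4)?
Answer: 13323/2 ≈ 6661.5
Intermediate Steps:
r = -1
X(B, w) = (5 + w)/(-1 + B) (X(B, w) = (5 + w)/(B - 1) = (5 + w)/(-1 + B))
(-74 + 8)*(-101) + X(-1, 4) = (-74 + 8)*(-101) + (5 + 4)/(-1 - 1) = -66*(-101) + 9/(-2) = 6666 - 1/2*9 = 6666 - 9/2 = 13323/2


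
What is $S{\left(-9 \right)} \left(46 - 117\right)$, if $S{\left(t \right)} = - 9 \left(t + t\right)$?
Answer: $-11502$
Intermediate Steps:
$S{\left(t \right)} = - 18 t$ ($S{\left(t \right)} = - 9 \cdot 2 t = - 18 t$)
$S{\left(-9 \right)} \left(46 - 117\right) = \left(-18\right) \left(-9\right) \left(46 - 117\right) = 162 \left(-71\right) = -11502$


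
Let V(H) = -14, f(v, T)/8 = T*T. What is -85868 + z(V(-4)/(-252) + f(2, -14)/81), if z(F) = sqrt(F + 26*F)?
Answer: -85868 + sqrt(18870)/6 ≈ -85845.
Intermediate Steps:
f(v, T) = 8*T**2 (f(v, T) = 8*(T*T) = 8*T**2)
z(F) = 3*sqrt(3)*sqrt(F) (z(F) = sqrt(27*F) = 3*sqrt(3)*sqrt(F))
-85868 + z(V(-4)/(-252) + f(2, -14)/81) = -85868 + 3*sqrt(3)*sqrt(-14/(-252) + (8*(-14)**2)/81) = -85868 + 3*sqrt(3)*sqrt(-14*(-1/252) + (8*196)*(1/81)) = -85868 + 3*sqrt(3)*sqrt(1/18 + 1568*(1/81)) = -85868 + 3*sqrt(3)*sqrt(1/18 + 1568/81) = -85868 + 3*sqrt(3)*sqrt(3145/162) = -85868 + 3*sqrt(3)*(sqrt(6290)/18) = -85868 + sqrt(18870)/6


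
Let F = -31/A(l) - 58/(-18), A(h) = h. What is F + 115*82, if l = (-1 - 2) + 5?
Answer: 169519/18 ≈ 9417.7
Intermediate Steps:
l = 2 (l = -3 + 5 = 2)
F = -221/18 (F = -31/2 - 58/(-18) = -31*1/2 - 58*(-1/18) = -31/2 + 29/9 = -221/18 ≈ -12.278)
F + 115*82 = -221/18 + 115*82 = -221/18 + 9430 = 169519/18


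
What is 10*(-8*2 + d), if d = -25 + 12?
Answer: -290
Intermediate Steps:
d = -13
10*(-8*2 + d) = 10*(-8*2 - 13) = 10*(-16 - 13) = 10*(-29) = -290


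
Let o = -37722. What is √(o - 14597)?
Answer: I*√52319 ≈ 228.73*I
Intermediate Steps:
√(o - 14597) = √(-37722 - 14597) = √(-52319) = I*√52319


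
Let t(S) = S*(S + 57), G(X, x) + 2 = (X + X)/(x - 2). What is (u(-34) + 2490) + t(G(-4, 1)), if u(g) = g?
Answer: 2834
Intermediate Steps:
G(X, x) = -2 + 2*X/(-2 + x) (G(X, x) = -2 + (X + X)/(x - 2) = -2 + (2*X)/(-2 + x) = -2 + 2*X/(-2 + x))
t(S) = S*(57 + S)
(u(-34) + 2490) + t(G(-4, 1)) = (-34 + 2490) + (2*(2 - 4 - 1*1)/(-2 + 1))*(57 + 2*(2 - 4 - 1*1)/(-2 + 1)) = 2456 + (2*(2 - 4 - 1)/(-1))*(57 + 2*(2 - 4 - 1)/(-1)) = 2456 + (2*(-1)*(-3))*(57 + 2*(-1)*(-3)) = 2456 + 6*(57 + 6) = 2456 + 6*63 = 2456 + 378 = 2834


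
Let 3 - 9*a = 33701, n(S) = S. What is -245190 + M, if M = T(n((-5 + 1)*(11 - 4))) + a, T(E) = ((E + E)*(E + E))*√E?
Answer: -2240408/9 + 6272*I*√7 ≈ -2.4893e+5 + 16594.0*I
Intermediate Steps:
a = -33698/9 (a = ⅓ - ⅑*33701 = ⅓ - 33701/9 = -33698/9 ≈ -3744.2)
T(E) = 4*E^(5/2) (T(E) = ((2*E)*(2*E))*√E = (4*E²)*√E = 4*E^(5/2))
M = -33698/9 + 6272*I*√7 (M = 4*((-5 + 1)*(11 - 4))^(5/2) - 33698/9 = 4*(-4*7)^(5/2) - 33698/9 = 4*(-28)^(5/2) - 33698/9 = 4*(1568*I*√7) - 33698/9 = 6272*I*√7 - 33698/9 = -33698/9 + 6272*I*√7 ≈ -3744.2 + 16594.0*I)
-245190 + M = -245190 + (-33698/9 + 6272*I*√7) = -2240408/9 + 6272*I*√7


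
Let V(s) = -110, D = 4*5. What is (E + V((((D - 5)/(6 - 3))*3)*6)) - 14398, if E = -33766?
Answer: -48274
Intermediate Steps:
D = 20
(E + V((((D - 5)/(6 - 3))*3)*6)) - 14398 = (-33766 - 110) - 14398 = -33876 - 14398 = -48274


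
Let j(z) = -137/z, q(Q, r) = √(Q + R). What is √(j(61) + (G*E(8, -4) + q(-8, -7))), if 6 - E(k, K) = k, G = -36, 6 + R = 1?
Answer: √(259555 + 3721*I*√13)/61 ≈ 8.3547 + 0.21578*I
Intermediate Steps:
R = -5 (R = -6 + 1 = -5)
E(k, K) = 6 - k
q(Q, r) = √(-5 + Q) (q(Q, r) = √(Q - 5) = √(-5 + Q))
√(j(61) + (G*E(8, -4) + q(-8, -7))) = √(-137/61 + (-36*(6 - 1*8) + √(-5 - 8))) = √(-137*1/61 + (-36*(6 - 8) + √(-13))) = √(-137/61 + (-36*(-2) + I*√13)) = √(-137/61 + (72 + I*√13)) = √(4255/61 + I*√13)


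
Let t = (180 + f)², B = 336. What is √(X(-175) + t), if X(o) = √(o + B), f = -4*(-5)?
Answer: √(40000 + √161) ≈ 200.03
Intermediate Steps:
f = 20
X(o) = √(336 + o) (X(o) = √(o + 336) = √(336 + o))
t = 40000 (t = (180 + 20)² = 200² = 40000)
√(X(-175) + t) = √(√(336 - 175) + 40000) = √(√161 + 40000) = √(40000 + √161)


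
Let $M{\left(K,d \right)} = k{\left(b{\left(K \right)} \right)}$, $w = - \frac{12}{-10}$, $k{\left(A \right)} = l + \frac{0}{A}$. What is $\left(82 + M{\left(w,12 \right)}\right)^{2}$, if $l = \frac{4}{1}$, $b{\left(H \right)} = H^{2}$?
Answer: $7396$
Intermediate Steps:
$l = 4$ ($l = 4 \cdot 1 = 4$)
$k{\left(A \right)} = 4$ ($k{\left(A \right)} = 4 + \frac{0}{A} = 4 + 0 = 4$)
$w = \frac{6}{5}$ ($w = \left(-12\right) \left(- \frac{1}{10}\right) = \frac{6}{5} \approx 1.2$)
$M{\left(K,d \right)} = 4$
$\left(82 + M{\left(w,12 \right)}\right)^{2} = \left(82 + 4\right)^{2} = 86^{2} = 7396$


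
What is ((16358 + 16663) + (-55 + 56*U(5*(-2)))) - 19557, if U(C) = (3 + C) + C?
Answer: 12457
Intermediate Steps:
U(C) = 3 + 2*C
((16358 + 16663) + (-55 + 56*U(5*(-2)))) - 19557 = ((16358 + 16663) + (-55 + 56*(3 + 2*(5*(-2))))) - 19557 = (33021 + (-55 + 56*(3 + 2*(-10)))) - 19557 = (33021 + (-55 + 56*(3 - 20))) - 19557 = (33021 + (-55 + 56*(-17))) - 19557 = (33021 + (-55 - 952)) - 19557 = (33021 - 1007) - 19557 = 32014 - 19557 = 12457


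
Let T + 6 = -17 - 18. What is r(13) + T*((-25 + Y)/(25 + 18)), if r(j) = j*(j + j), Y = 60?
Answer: 13099/43 ≈ 304.63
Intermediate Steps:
T = -41 (T = -6 + (-17 - 18) = -6 - 35 = -41)
r(j) = 2*j² (r(j) = j*(2*j) = 2*j²)
r(13) + T*((-25 + Y)/(25 + 18)) = 2*13² - 41*(-25 + 60)/(25 + 18) = 2*169 - 1435/43 = 338 - 1435/43 = 13099/43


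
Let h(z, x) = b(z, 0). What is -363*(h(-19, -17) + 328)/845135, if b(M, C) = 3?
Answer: -120153/845135 ≈ -0.14217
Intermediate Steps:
h(z, x) = 3
-363*(h(-19, -17) + 328)/845135 = -363*(3 + 328)/845135 = -363*331*(1/845135) = -120153*1/845135 = -120153/845135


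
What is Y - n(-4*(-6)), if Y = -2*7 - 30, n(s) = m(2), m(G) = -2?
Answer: -42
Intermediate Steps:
n(s) = -2
Y = -44 (Y = -14 - 30 = -44)
Y - n(-4*(-6)) = -44 - 1*(-2) = -44 + 2 = -42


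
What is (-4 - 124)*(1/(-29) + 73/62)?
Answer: -131520/899 ≈ -146.30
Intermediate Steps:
(-4 - 124)*(1/(-29) + 73/62) = -128*(1*(-1/29) + 73*(1/62)) = -128*(-1/29 + 73/62) = -128*2055/1798 = -131520/899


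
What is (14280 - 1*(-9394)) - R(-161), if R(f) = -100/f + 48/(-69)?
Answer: 3811526/161 ≈ 23674.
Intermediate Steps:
R(f) = -16/23 - 100/f (R(f) = -100/f + 48*(-1/69) = -100/f - 16/23 = -16/23 - 100/f)
(14280 - 1*(-9394)) - R(-161) = (14280 - 1*(-9394)) - (-16/23 - 100/(-161)) = (14280 + 9394) - (-16/23 - 100*(-1/161)) = 23674 - (-16/23 + 100/161) = 23674 - 1*(-12/161) = 23674 + 12/161 = 3811526/161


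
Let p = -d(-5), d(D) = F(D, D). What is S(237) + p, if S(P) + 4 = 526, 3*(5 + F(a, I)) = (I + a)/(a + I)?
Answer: 1580/3 ≈ 526.67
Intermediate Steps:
F(a, I) = -14/3 (F(a, I) = -5 + ((I + a)/(a + I))/3 = -5 + ((I + a)/(I + a))/3 = -5 + (⅓)*1 = -5 + ⅓ = -14/3)
S(P) = 522 (S(P) = -4 + 526 = 522)
d(D) = -14/3
p = 14/3 (p = -1*(-14/3) = 14/3 ≈ 4.6667)
S(237) + p = 522 + 14/3 = 1580/3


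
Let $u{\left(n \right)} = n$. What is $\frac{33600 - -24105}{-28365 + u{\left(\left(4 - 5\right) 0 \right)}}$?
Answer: $- \frac{3847}{1891} \approx -2.0344$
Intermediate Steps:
$\frac{33600 - -24105}{-28365 + u{\left(\left(4 - 5\right) 0 \right)}} = \frac{33600 - -24105}{-28365 + \left(4 - 5\right) 0} = \frac{33600 + 24105}{-28365 - 0} = \frac{57705}{-28365 + 0} = \frac{57705}{-28365} = 57705 \left(- \frac{1}{28365}\right) = - \frac{3847}{1891}$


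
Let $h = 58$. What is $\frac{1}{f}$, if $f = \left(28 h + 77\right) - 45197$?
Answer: $- \frac{1}{43496} \approx -2.2991 \cdot 10^{-5}$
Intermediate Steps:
$f = -43496$ ($f = \left(28 \cdot 58 + 77\right) - 45197 = \left(1624 + 77\right) - 45197 = 1701 - 45197 = -43496$)
$\frac{1}{f} = \frac{1}{-43496} = - \frac{1}{43496}$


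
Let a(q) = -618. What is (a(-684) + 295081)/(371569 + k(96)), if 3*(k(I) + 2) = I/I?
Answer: 883389/1114702 ≈ 0.79249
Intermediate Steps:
k(I) = -5/3 (k(I) = -2 + (I/I)/3 = -2 + (⅓)*1 = -2 + ⅓ = -5/3)
(a(-684) + 295081)/(371569 + k(96)) = (-618 + 295081)/(371569 - 5/3) = 294463/(1114702/3) = 294463*(3/1114702) = 883389/1114702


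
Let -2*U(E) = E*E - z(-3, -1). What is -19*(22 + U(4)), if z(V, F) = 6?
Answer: -323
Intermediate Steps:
U(E) = 3 - E²/2 (U(E) = -(E*E - 1*6)/2 = -(E² - 6)/2 = -(-6 + E²)/2 = 3 - E²/2)
-19*(22 + U(4)) = -19*(22 + (3 - ½*4²)) = -19*(22 + (3 - ½*16)) = -19*(22 + (3 - 8)) = -19*(22 - 5) = -19*17 = -323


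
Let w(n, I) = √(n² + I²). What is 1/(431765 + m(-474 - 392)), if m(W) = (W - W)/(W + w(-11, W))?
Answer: 1/431765 ≈ 2.3161e-6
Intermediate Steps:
w(n, I) = √(I² + n²)
m(W) = 0 (m(W) = (W - W)/(W + √(W² + (-11)²)) = 0/(W + √(W² + 121)) = 0/(W + √(121 + W²)) = 0)
1/(431765 + m(-474 - 392)) = 1/(431765 + 0) = 1/431765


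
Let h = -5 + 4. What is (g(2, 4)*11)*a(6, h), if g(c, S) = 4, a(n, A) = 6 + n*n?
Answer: 1848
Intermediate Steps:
h = -1
a(n, A) = 6 + n²
(g(2, 4)*11)*a(6, h) = (4*11)*(6 + 6²) = 44*(6 + 36) = 44*42 = 1848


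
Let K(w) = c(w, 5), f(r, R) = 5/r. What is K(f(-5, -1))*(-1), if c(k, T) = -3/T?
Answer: ⅗ ≈ 0.60000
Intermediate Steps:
K(w) = -⅗ (K(w) = -3/5 = -3*⅕ = -⅗)
K(f(-5, -1))*(-1) = -⅗*(-1) = ⅗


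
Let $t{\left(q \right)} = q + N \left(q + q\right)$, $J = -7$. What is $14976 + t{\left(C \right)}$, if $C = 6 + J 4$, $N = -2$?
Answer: $15042$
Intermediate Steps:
$C = -22$ ($C = 6 - 28 = -22$)
$t{\left(q \right)} = - 3 q$ ($t{\left(q \right)} = q - 2 \left(q + q\right) = q - 2 \cdot 2 q = q - 4 q = - 3 q$)
$14976 + t{\left(C \right)} = 14976 - -66 = 14976 + 66 = 15042$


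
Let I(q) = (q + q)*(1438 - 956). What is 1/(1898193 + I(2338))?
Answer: 1/4152025 ≈ 2.4085e-7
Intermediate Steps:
I(q) = 964*q (I(q) = (2*q)*482 = 964*q)
1/(1898193 + I(2338)) = 1/(1898193 + 964*2338) = 1/(1898193 + 2253832) = 1/4152025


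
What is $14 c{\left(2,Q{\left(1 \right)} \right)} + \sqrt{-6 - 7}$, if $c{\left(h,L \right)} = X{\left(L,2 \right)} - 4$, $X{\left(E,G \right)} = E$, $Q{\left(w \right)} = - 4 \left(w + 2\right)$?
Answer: $-224 + i \sqrt{13} \approx -224.0 + 3.6056 i$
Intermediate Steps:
$Q{\left(w \right)} = -8 - 4 w$ ($Q{\left(w \right)} = - 4 \left(2 + w\right) = -8 - 4 w$)
$c{\left(h,L \right)} = -4 + L$ ($c{\left(h,L \right)} = L - 4 = -4 + L$)
$14 c{\left(2,Q{\left(1 \right)} \right)} + \sqrt{-6 - 7} = 14 \left(-4 - 12\right) + \sqrt{-6 - 7} = 14 \left(-4 - 12\right) + \sqrt{-13} = 14 \left(-4 - 12\right) + i \sqrt{13} = 14 \left(-16\right) + i \sqrt{13} = -224 + i \sqrt{13}$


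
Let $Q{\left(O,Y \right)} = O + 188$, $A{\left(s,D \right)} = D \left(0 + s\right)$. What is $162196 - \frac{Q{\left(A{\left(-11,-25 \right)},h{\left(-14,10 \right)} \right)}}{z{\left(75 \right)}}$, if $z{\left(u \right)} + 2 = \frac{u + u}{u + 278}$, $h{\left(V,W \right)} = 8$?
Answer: $\frac{90344415}{556} \approx 1.6249 \cdot 10^{5}$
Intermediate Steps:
$A{\left(s,D \right)} = D s$
$Q{\left(O,Y \right)} = 188 + O$
$z{\left(u \right)} = -2 + \frac{2 u}{278 + u}$ ($z{\left(u \right)} = -2 + \frac{u + u}{u + 278} = -2 + \frac{2 u}{278 + u}$)
$162196 - \frac{Q{\left(A{\left(-11,-25 \right)},h{\left(-14,10 \right)} \right)}}{z{\left(75 \right)}} = 162196 - \frac{188 - -275}{\left(-556\right) \frac{1}{278 + 75}} = 162196 - \frac{188 + 275}{\left(-556\right) \frac{1}{353}} = 162196 - \frac{463}{\left(-556\right) \frac{1}{353}} = 162196 - \frac{463}{- \frac{556}{353}} = 162196 - 463 \left(- \frac{353}{556}\right) = 162196 - - \frac{163439}{556} = 162196 + \frac{163439}{556} = \frac{90344415}{556}$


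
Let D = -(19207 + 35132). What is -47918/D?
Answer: 47918/54339 ≈ 0.88183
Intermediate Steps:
D = -54339 (D = -1*54339 = -54339)
-47918/D = -47918/(-54339) = -47918*(-1/54339) = 47918/54339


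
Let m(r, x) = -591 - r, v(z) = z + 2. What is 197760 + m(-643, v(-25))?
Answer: 197812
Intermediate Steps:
v(z) = 2 + z
197760 + m(-643, v(-25)) = 197760 + (-591 - 1*(-643)) = 197760 + (-591 + 643) = 197760 + 52 = 197812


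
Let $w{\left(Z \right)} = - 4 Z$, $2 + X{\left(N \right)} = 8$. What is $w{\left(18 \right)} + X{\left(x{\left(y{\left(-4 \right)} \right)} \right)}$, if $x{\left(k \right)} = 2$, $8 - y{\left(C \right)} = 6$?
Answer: $-66$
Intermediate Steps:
$y{\left(C \right)} = 2$ ($y{\left(C \right)} = 8 - 6 = 2$)
$X{\left(N \right)} = 6$ ($X{\left(N \right)} = -2 + 8 = 6$)
$w{\left(18 \right)} + X{\left(x{\left(y{\left(-4 \right)} \right)} \right)} = \left(-4\right) 18 + 6 = -72 + 6 = -66$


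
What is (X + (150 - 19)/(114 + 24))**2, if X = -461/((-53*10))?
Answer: 1106360644/334341225 ≈ 3.3091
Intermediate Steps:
X = 461/530 (X = -461/(-530) = -461*(-1/530) = 461/530 ≈ 0.86981)
(X + (150 - 19)/(114 + 24))**2 = (461/530 + (150 - 19)/(114 + 24))**2 = (461/530 + 131/138)**2 = (33262/18285)**2 = 1106360644/334341225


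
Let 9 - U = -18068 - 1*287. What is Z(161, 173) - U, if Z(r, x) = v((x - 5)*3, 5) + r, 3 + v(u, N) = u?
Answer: -17702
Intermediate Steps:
v(u, N) = -3 + u
Z(r, x) = -18 + r + 3*x (Z(r, x) = (-3 + (x - 5)*3) + r = (-3 + (-5 + x)*3) + r = (-3 + (-15 + 3*x)) + r = (-18 + 3*x) + r = -18 + r + 3*x)
U = 18364 (U = 9 - (-18068 - 1*287) = 9 - (-18068 - 287) = 9 - 1*(-18355) = 9 + 18355 = 18364)
Z(161, 173) - U = (-18 + 161 + 3*173) - 1*18364 = (-18 + 161 + 519) - 18364 = 662 - 18364 = -17702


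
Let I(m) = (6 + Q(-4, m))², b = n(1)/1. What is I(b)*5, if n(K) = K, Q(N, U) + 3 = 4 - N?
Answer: 605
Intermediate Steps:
Q(N, U) = 1 - N (Q(N, U) = -3 + (4 - N) = 1 - N)
b = 1 (b = 1/1 = 1*1 = 1)
I(m) = 121 (I(m) = (6 + (1 - 1*(-4)))² = (6 + (1 + 4))² = (6 + 5)² = 11² = 121)
I(b)*5 = 121*5 = 605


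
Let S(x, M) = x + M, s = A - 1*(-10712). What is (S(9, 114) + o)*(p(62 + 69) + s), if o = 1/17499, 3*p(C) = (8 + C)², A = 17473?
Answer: 223580417128/52497 ≈ 4.2589e+6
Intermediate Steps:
s = 28185 (s = 17473 - 1*(-10712) = 17473 + 10712 = 28185)
p(C) = (8 + C)²/3
S(x, M) = M + x
o = 1/17499 ≈ 5.7146e-5
(S(9, 114) + o)*(p(62 + 69) + s) = ((114 + 9) + 1/17499)*((8 + (62 + 69))²/3 + 28185) = (123 + 1/17499)*((8 + 131)²/3 + 28185) = 2152378*((⅓)*139² + 28185)/17499 = 2152378*((⅓)*19321 + 28185)/17499 = 2152378*(19321/3 + 28185)/17499 = (2152378/17499)*(103876/3) = 223580417128/52497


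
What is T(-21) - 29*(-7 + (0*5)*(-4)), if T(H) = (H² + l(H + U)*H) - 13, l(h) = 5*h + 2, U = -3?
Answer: 3109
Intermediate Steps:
l(h) = 2 + 5*h
T(H) = -13 + H² + H*(-13 + 5*H) (T(H) = (H² + (2 + 5*(H - 3))*H) - 13 = (H² + (2 + 5*(-3 + H))*H) - 13 = (H² + (2 + (-15 + 5*H))*H) - 13 = (H² + (-13 + 5*H)*H) - 13 = (H² + H*(-13 + 5*H)) - 13 = -13 + H² + H*(-13 + 5*H))
T(-21) - 29*(-7 + (0*5)*(-4)) = (-13 - 13*(-21) + 6*(-21)²) - 29*(-7 + (0*5)*(-4)) = (-13 + 273 + 6*441) - 29*(-7 + 0*(-4)) = (-13 + 273 + 2646) - 29*(-7 + 0) = 2906 - 29*(-7) = 2906 + 203 = 3109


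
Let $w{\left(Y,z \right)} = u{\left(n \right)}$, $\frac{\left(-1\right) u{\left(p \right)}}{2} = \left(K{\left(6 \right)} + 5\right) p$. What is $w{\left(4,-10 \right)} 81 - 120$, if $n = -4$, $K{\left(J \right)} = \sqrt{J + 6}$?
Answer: $3120 + 1296 \sqrt{3} \approx 5364.7$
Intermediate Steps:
$K{\left(J \right)} = \sqrt{6 + J}$
$u{\left(p \right)} = - 2 p \left(5 + 2 \sqrt{3}\right)$ ($u{\left(p \right)} = - 2 \left(\sqrt{6 + 6} + 5\right) p = - 2 \left(\sqrt{12} + 5\right) p = - 2 \left(2 \sqrt{3} + 5\right) p = - 2 \left(5 + 2 \sqrt{3}\right) p = - 2 p \left(5 + 2 \sqrt{3}\right)$)
$w{\left(Y,z \right)} = 40 + 16 \sqrt{3}$ ($w{\left(Y,z \right)} = \left(-2\right) \left(-4\right) \left(5 + 2 \sqrt{3}\right) = 40 + 16 \sqrt{3}$)
$w{\left(4,-10 \right)} 81 - 120 = \left(40 + 16 \sqrt{3}\right) 81 - 120 = \left(3240 + 1296 \sqrt{3}\right) - 120 = 3120 + 1296 \sqrt{3}$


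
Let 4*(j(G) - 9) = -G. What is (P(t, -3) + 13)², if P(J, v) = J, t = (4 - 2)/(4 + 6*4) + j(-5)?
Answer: 426409/784 ≈ 543.89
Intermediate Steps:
j(G) = 9 - G/4 (j(G) = 9 + (-G)/4 = 9 - G/4)
t = 289/28 (t = (4 - 2)/(4 + 6*4) + (9 - ¼*(-5)) = 2/(4 + 24) + (9 + 5/4) = 2/28 + 41/4 = 2*(1/28) + 41/4 = 1/14 + 41/4 = 289/28 ≈ 10.321)
(P(t, -3) + 13)² = (289/28 + 13)² = (653/28)² = 426409/784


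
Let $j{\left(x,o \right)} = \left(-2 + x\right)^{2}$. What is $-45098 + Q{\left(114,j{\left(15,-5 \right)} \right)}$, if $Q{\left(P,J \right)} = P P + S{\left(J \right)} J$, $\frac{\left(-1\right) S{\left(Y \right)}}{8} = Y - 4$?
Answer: $-255182$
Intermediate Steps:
$S{\left(Y \right)} = 32 - 8 Y$ ($S{\left(Y \right)} = - 8 \left(Y - 4\right) = - 8 \left(-4 + Y\right) = 32 - 8 Y$)
$Q{\left(P,J \right)} = P^{2} + J \left(32 - 8 J\right)$ ($Q{\left(P,J \right)} = P P + \left(32 - 8 J\right) J = P^{2} + J \left(32 - 8 J\right)$)
$-45098 + Q{\left(114,j{\left(15,-5 \right)} \right)} = -45098 + \left(114^{2} - 8 \left(-2 + 15\right)^{2} \left(-4 + \left(-2 + 15\right)^{2}\right)\right) = -45098 + \left(12996 - 8 \cdot 13^{2} \left(-4 + 13^{2}\right)\right) = -45098 + \left(12996 - 1352 \left(-4 + 169\right)\right) = -45098 + \left(12996 - 1352 \cdot 165\right) = -45098 + \left(12996 - 223080\right) = -45098 - 210084 = -255182$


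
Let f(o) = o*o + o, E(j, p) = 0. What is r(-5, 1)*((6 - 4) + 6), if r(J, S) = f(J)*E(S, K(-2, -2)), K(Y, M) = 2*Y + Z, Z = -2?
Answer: 0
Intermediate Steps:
K(Y, M) = -2 + 2*Y (K(Y, M) = 2*Y - 2 = -2 + 2*Y)
f(o) = o + o**2 (f(o) = o**2 + o = o + o**2)
r(J, S) = 0 (r(J, S) = (J*(1 + J))*0 = 0)
r(-5, 1)*((6 - 4) + 6) = 0*((6 - 4) + 6) = 0*(2 + 6) = 0*8 = 0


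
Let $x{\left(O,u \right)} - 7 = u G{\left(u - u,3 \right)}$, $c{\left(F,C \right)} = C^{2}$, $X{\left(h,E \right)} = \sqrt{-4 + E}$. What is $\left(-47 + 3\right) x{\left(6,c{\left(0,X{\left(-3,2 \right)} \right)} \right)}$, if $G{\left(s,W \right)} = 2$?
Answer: $-132$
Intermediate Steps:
$x{\left(O,u \right)} = 7 + 2 u$ ($x{\left(O,u \right)} = 7 + u 2 = 7 + 2 u$)
$\left(-47 + 3\right) x{\left(6,c{\left(0,X{\left(-3,2 \right)} \right)} \right)} = \left(-47 + 3\right) \left(7 + 2 \left(\sqrt{-4 + 2}\right)^{2}\right) = - 44 \left(7 + 2 \left(\sqrt{-2}\right)^{2}\right) = - 44 \left(7 + 2 \left(i \sqrt{2}\right)^{2}\right) = - 44 \left(7 + 2 \left(-2\right)\right) = - 44 \left(7 - 4\right) = \left(-44\right) 3 = -132$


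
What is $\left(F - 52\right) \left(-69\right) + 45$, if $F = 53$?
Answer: $-24$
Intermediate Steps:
$\left(F - 52\right) \left(-69\right) + 45 = \left(53 - 52\right) \left(-69\right) + 45 = 1 \left(-69\right) + 45 = -69 + 45 = -24$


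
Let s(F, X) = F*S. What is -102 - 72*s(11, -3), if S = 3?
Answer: -2478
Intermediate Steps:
s(F, X) = 3*F (s(F, X) = F*3 = 3*F)
-102 - 72*s(11, -3) = -102 - 216*11 = -102 - 72*33 = -102 - 2376 = -2478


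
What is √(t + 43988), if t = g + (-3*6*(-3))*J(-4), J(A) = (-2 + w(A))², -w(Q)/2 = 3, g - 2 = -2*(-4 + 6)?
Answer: √47442 ≈ 217.81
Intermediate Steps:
g = -2 (g = 2 - 2*(-4 + 6) = 2 - 2*2 = 2 - 4 = -2)
w(Q) = -6 (w(Q) = -2*3 = -6)
J(A) = 64 (J(A) = (-2 - 6)² = (-8)² = 64)
t = 3454 (t = -2 + (-3*6*(-3))*64 = -2 - 18*(-3)*64 = -2 + 54*64 = -2 + 3456 = 3454)
√(t + 43988) = √(3454 + 43988) = √47442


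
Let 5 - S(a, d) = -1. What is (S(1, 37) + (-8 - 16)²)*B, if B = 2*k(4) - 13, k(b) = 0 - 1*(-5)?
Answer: -1746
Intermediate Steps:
k(b) = 5 (k(b) = 0 + 5 = 5)
S(a, d) = 6 (S(a, d) = 5 - 1*(-1) = 5 + 1 = 6)
B = -3 (B = 2*5 - 13 = 10 - 13 = -3)
(S(1, 37) + (-8 - 16)²)*B = (6 + (-8 - 16)²)*(-3) = (6 + (-24)²)*(-3) = (6 + 576)*(-3) = 582*(-3) = -1746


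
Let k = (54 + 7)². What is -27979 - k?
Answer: -31700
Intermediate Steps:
k = 3721 (k = 61² = 3721)
-27979 - k = -27979 - 1*3721 = -27979 - 3721 = -31700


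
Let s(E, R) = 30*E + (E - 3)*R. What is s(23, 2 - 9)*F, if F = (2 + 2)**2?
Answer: 8800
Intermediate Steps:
F = 16 (F = 4**2 = 16)
s(E, R) = 30*E + R*(-3 + E) (s(E, R) = 30*E + (-3 + E)*R = 30*E + R*(-3 + E))
s(23, 2 - 9)*F = (-3*(2 - 9) + 30*23 + 23*(2 - 9))*16 = (-3*(-7) + 690 + 23*(-7))*16 = (21 + 690 - 161)*16 = 550*16 = 8800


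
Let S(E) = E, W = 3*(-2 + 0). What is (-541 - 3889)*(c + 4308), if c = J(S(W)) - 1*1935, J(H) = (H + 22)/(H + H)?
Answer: -31519450/3 ≈ -1.0506e+7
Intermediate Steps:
W = -6 (W = 3*(-2) = -6)
J(H) = (22 + H)/(2*H) (J(H) = (22 + H)/((2*H)) = (22 + H)*(1/(2*H)) = (22 + H)/(2*H))
c = -5809/3 (c = (½)*(22 - 6)/(-6) - 1*1935 = (½)*(-⅙)*16 - 1935 = -4/3 - 1935 = -5809/3 ≈ -1936.3)
(-541 - 3889)*(c + 4308) = (-541 - 3889)*(-5809/3 + 4308) = -4430*7115/3 = -31519450/3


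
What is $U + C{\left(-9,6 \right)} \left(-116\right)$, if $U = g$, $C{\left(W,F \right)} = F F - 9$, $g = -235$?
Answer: $-3367$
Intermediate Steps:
$C{\left(W,F \right)} = -9 + F^{2}$ ($C{\left(W,F \right)} = F^{2} - 9 = -9 + F^{2}$)
$U = -235$
$U + C{\left(-9,6 \right)} \left(-116\right) = -235 + \left(-9 + 6^{2}\right) \left(-116\right) = -235 + \left(-9 + 36\right) \left(-116\right) = -235 + 27 \left(-116\right) = -235 - 3132 = -3367$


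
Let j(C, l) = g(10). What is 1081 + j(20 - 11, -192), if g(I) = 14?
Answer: 1095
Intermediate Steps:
j(C, l) = 14
1081 + j(20 - 11, -192) = 1081 + 14 = 1095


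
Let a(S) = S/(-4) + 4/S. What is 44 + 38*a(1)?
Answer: 373/2 ≈ 186.50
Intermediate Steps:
a(S) = 4/S - S/4 (a(S) = S*(-1/4) + 4/S = -S/4 + 4/S = 4/S - S/4)
44 + 38*a(1) = 44 + 38*(4/1 - 1/4*1) = 44 + 38*(4*1 - 1/4) = 44 + 38*(4 - 1/4) = 44 + 38*(15/4) = 44 + 285/2 = 373/2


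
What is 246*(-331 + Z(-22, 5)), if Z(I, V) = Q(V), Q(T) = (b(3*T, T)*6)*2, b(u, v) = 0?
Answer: -81426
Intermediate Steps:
Q(T) = 0 (Q(T) = (0*6)*2 = 0*2 = 0)
Z(I, V) = 0
246*(-331 + Z(-22, 5)) = 246*(-331 + 0) = 246*(-331) = -81426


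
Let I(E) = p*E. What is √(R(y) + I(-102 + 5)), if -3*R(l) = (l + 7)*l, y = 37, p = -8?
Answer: 10*√21/3 ≈ 15.275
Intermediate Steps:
I(E) = -8*E
R(l) = -l*(7 + l)/3 (R(l) = -(l + 7)*l/3 = -(7 + l)*l/3 = -l*(7 + l)/3)
√(R(y) + I(-102 + 5)) = √(-⅓*37*(7 + 37) - 8*(-102 + 5)) = √(-⅓*37*44 - 8*(-97)) = √(-1628/3 + 776) = √(700/3) = 10*√21/3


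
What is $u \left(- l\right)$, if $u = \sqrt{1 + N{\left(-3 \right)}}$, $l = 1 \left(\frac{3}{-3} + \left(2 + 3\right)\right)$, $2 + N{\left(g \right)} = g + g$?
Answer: $- 4 i \sqrt{7} \approx - 10.583 i$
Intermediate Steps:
$N{\left(g \right)} = -2 + 2 g$ ($N{\left(g \right)} = -2 + \left(g + g\right) = -2 + 2 g$)
$l = 4$ ($l = 1 \left(3 \left(- \frac{1}{3}\right) + 5\right) = 1 \left(-1 + 5\right) = 1 \cdot 4 = 4$)
$u = i \sqrt{7}$ ($u = \sqrt{1 + \left(-2 + 2 \left(-3\right)\right)} = \sqrt{1 - 8} = \sqrt{-7} = i \sqrt{7} \approx 2.6458 i$)
$u \left(- l\right) = i \sqrt{7} \left(\left(-1\right) 4\right) = i \sqrt{7} \left(-4\right) = - 4 i \sqrt{7}$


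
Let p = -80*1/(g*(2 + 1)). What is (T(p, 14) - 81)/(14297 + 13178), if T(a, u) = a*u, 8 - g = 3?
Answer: -467/82425 ≈ -0.0056658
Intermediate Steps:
g = 5 (g = 8 - 1*3 = 8 - 3 = 5)
p = -16/3 (p = -80*1/(5*(2 + 1)) = -80/(5*3) = -80/15 = -80*1/15 = -16/3 ≈ -5.3333)
(T(p, 14) - 81)/(14297 + 13178) = (-16/3*14 - 81)/(14297 + 13178) = (-224/3 - 81)/27475 = -467/3*1/27475 = -467/82425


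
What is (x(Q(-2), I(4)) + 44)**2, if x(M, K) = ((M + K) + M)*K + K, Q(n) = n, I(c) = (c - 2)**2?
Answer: 2304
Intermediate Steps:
I(c) = (-2 + c)**2
x(M, K) = K + K*(K + 2*M) (x(M, K) = ((K + M) + M)*K + K = (K + 2*M)*K + K = K*(K + 2*M) + K = K + K*(K + 2*M))
(x(Q(-2), I(4)) + 44)**2 = ((-2 + 4)**2*(1 + (-2 + 4)**2 + 2*(-2)) + 44)**2 = (2**2*(1 + 2**2 - 4) + 44)**2 = (4*(1 + 4 - 4) + 44)**2 = (4*1 + 44)**2 = (4 + 44)**2 = 48**2 = 2304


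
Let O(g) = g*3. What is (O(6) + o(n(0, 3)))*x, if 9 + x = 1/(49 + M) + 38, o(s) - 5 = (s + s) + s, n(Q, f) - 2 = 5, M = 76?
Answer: 159544/125 ≈ 1276.4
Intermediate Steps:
O(g) = 3*g
n(Q, f) = 7 (n(Q, f) = 2 + 5 = 7)
o(s) = 5 + 3*s (o(s) = 5 + ((s + s) + s) = 5 + (2*s + s) = 5 + 3*s)
x = 3626/125 (x = -9 + (1/(49 + 76) + 38) = -9 + (1/125 + 38) = -9 + 4751/125 = 3626/125 ≈ 29.008)
(O(6) + o(n(0, 3)))*x = (3*6 + (5 + 3*7))*(3626/125) = (18 + (5 + 21))*(3626/125) = (18 + 26)*(3626/125) = 44*(3626/125) = 159544/125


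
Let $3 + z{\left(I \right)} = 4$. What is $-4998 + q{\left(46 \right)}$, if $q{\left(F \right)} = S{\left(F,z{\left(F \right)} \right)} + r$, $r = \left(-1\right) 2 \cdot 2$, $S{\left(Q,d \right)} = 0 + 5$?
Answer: $-4997$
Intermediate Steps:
$z{\left(I \right)} = 1$ ($z{\left(I \right)} = -3 + 4 = 1$)
$S{\left(Q,d \right)} = 5$
$r = -4$ ($r = \left(-2\right) 2 = -4$)
$q{\left(F \right)} = 1$ ($q{\left(F \right)} = 5 - 4 = 1$)
$-4998 + q{\left(46 \right)} = -4998 + 1 = -4997$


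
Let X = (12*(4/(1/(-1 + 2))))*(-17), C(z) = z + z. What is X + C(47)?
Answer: -722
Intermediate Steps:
C(z) = 2*z
X = -816 (X = (12*(4/(1/1)))*(-17) = (12*(4/1))*(-17) = (12*(4*1))*(-17) = (12*4)*(-17) = 48*(-17) = -816)
X + C(47) = -816 + 2*47 = -816 + 94 = -722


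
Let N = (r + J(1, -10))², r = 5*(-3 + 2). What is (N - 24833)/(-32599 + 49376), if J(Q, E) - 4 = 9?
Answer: -24769/16777 ≈ -1.4764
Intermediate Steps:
J(Q, E) = 13 (J(Q, E) = 4 + 9 = 13)
r = -5 (r = 5*(-1) = -5)
N = 64 (N = (-5 + 13)² = 8² = 64)
(N - 24833)/(-32599 + 49376) = (64 - 24833)/(-32599 + 49376) = -24769/16777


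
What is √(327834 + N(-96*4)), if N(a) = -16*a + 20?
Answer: √333998 ≈ 577.93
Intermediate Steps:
N(a) = 20 - 16*a
√(327834 + N(-96*4)) = √(327834 + (20 - (-1536)*4)) = √(327834 + (20 - 16*(-384))) = √(327834 + (20 + 6144)) = √(327834 + 6164) = √333998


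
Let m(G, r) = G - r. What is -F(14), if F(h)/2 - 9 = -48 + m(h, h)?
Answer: 78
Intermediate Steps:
F(h) = -78 (F(h) = 18 + 2*(-48 + (h - h)) = 18 + 2*(-48 + 0) = 18 + 2*(-48) = 18 - 96 = -78)
-F(14) = -1*(-78) = 78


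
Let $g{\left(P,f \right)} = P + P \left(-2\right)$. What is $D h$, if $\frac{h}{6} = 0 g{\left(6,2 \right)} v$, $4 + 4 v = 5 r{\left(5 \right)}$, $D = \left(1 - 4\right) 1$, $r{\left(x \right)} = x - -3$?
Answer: $0$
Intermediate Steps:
$g{\left(P,f \right)} = - P$ ($g{\left(P,f \right)} = P - 2 P = - P$)
$r{\left(x \right)} = 3 + x$ ($r{\left(x \right)} = x + 3 = 3 + x$)
$D = -3$ ($D = \left(-3\right) 1 = -3$)
$v = 9$ ($v = -1 + \frac{5 \left(3 + 5\right)}{4} = -1 + \frac{5 \cdot 8}{4} = -1 + \frac{1}{4} \cdot 40 = -1 + 10 = 9$)
$h = 0$ ($h = 6 \cdot 0 \left(\left(-1\right) 6\right) 9 = 6 \cdot 0 \left(-6\right) 9 = 6 \cdot 0 \cdot 9 = 6 \cdot 0 = 0$)
$D h = \left(-3\right) 0 = 0$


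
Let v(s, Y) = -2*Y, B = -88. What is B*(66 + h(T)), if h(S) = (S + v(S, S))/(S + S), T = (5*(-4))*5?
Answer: -5764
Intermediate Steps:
T = -100 (T = -20*5 = -100)
h(S) = -½ (h(S) = (S - 2*S)/(S + S) = (-S)/((2*S)) = (-S)*(1/(2*S)) = -½)
B*(66 + h(T)) = -88*(66 - ½) = -88*131/2 = -5764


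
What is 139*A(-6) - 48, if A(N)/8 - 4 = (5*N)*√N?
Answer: 4400 - 33360*I*√6 ≈ 4400.0 - 81715.0*I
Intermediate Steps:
A(N) = 32 + 40*N^(3/2) (A(N) = 32 + 8*((5*N)*√N) = 32 + 8*(5*N^(3/2)) = 32 + 40*N^(3/2))
139*A(-6) - 48 = 139*(32 + 40*(-6)^(3/2)) - 48 = 139*(32 + 40*(-6*I*√6)) - 48 = 139*(32 - 240*I*√6) - 48 = (4448 - 33360*I*√6) - 48 = 4400 - 33360*I*√6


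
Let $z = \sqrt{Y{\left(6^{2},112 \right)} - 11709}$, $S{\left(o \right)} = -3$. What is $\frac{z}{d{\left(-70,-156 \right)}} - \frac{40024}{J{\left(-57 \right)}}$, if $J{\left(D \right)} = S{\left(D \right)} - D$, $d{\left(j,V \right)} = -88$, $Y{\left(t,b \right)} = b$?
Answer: $- \frac{20012}{27} - \frac{i \sqrt{11597}}{88} \approx -741.19 - 1.2237 i$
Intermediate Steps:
$J{\left(D \right)} = -3 - D$
$z = i \sqrt{11597}$ ($z = \sqrt{112 - 11709} = \sqrt{-11597} = i \sqrt{11597} \approx 107.69 i$)
$\frac{z}{d{\left(-70,-156 \right)}} - \frac{40024}{J{\left(-57 \right)}} = \frac{i \sqrt{11597}}{-88} - \frac{40024}{-3 - -57} = i \sqrt{11597} \left(- \frac{1}{88}\right) - \frac{40024}{-3 + 57} = - \frac{i \sqrt{11597}}{88} - \frac{40024}{54} = - \frac{i \sqrt{11597}}{88} - \frac{20012}{27} = - \frac{20012}{27} - \frac{i \sqrt{11597}}{88}$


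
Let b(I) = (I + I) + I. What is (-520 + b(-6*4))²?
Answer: 350464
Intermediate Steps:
b(I) = 3*I (b(I) = 2*I + I = 3*I)
(-520 + b(-6*4))² = (-520 + 3*(-6*4))² = (-520 + 3*(-24))² = (-520 - 72)² = (-592)² = 350464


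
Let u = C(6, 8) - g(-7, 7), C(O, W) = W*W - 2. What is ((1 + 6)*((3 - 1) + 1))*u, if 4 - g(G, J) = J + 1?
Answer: 1386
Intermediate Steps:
g(G, J) = 3 - J (g(G, J) = 4 - (J + 1) = 4 - (1 + J) = 4 + (-1 - J) = 3 - J)
C(O, W) = -2 + W**2 (C(O, W) = W**2 - 2 = -2 + W**2)
u = 66 (u = (-2 + 8**2) - (3 - 1*7) = (-2 + 64) - (3 - 7) = 62 - 1*(-4) = 62 + 4 = 66)
((1 + 6)*((3 - 1) + 1))*u = ((1 + 6)*((3 - 1) + 1))*66 = (7*(2 + 1))*66 = (7*3)*66 = 21*66 = 1386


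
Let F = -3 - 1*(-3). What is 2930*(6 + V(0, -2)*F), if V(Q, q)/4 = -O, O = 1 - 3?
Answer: 17580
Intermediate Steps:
O = -2
F = 0 (F = -3 + 3 = 0)
V(Q, q) = 8 (V(Q, q) = 4*(-1*(-2)) = 4*2 = 8)
2930*(6 + V(0, -2)*F) = 2930*(6 + 8*0) = 2930*(6 + 0) = 2930*6 = 17580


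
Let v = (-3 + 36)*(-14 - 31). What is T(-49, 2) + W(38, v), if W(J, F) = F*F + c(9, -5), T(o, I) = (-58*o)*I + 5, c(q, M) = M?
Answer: 2210909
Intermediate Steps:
T(o, I) = 5 - 58*I*o (T(o, I) = -58*I*o + 5 = 5 - 58*I*o)
v = -1485 (v = 33*(-45) = -1485)
W(J, F) = -5 + F² (W(J, F) = F*F - 5 = F² - 5 = -5 + F²)
T(-49, 2) + W(38, v) = (5 - 58*2*(-49)) + (-5 + (-1485)²) = (5 + 5684) + (-5 + 2205225) = 5689 + 2205220 = 2210909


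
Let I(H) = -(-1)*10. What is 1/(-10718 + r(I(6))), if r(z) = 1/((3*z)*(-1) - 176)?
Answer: -206/2207909 ≈ -9.3301e-5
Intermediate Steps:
I(H) = 10 (I(H) = -1*(-10) = 10)
r(z) = 1/(-176 - 3*z) (r(z) = 1/(-3*z - 176) = 1/(-176 - 3*z))
1/(-10718 + r(I(6))) = 1/(-10718 - 1/(176 + 3*10)) = 1/(-10718 - 1/(176 + 30)) = 1/(-10718 - 1/206) = 1/(-2207909/206) = -206/2207909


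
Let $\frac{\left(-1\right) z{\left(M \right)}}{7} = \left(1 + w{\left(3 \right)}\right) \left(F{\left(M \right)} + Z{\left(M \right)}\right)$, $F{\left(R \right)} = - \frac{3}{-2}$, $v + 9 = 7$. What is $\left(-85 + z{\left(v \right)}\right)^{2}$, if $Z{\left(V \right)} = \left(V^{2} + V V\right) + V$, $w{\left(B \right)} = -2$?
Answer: $\frac{4225}{4} \approx 1056.3$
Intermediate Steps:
$v = -2$ ($v = -9 + 7 = -2$)
$Z{\left(V \right)} = V + 2 V^{2}$ ($Z{\left(V \right)} = \left(V^{2} + V^{2}\right) + V = 2 V^{2} + V = V + 2 V^{2}$)
$F{\left(R \right)} = \frac{3}{2}$ ($F{\left(R \right)} = \left(-3\right) \left(- \frac{1}{2}\right) = \frac{3}{2}$)
$z{\left(M \right)} = \frac{21}{2} + 7 M \left(1 + 2 M\right)$ ($z{\left(M \right)} = - 7 \left(1 - 2\right) \left(\frac{3}{2} + M \left(1 + 2 M\right)\right) = - 7 \left(- (\frac{3}{2} + M \left(1 + 2 M\right))\right) = - 7 \left(- \frac{3}{2} - M \left(1 + 2 M\right)\right) = \frac{21}{2} + 7 M \left(1 + 2 M\right)$)
$\left(-85 + z{\left(v \right)}\right)^{2} = \left(-85 + \left(\frac{21}{2} + 7 \left(-2\right) \left(1 + 2 \left(-2\right)\right)\right)\right)^{2} = \left(-85 + \left(\frac{21}{2} + 7 \left(-2\right) \left(1 - 4\right)\right)\right)^{2} = \left(-85 + \left(\frac{21}{2} + 7 \left(-2\right) \left(-3\right)\right)\right)^{2} = \left(-85 + \left(\frac{21}{2} + 42\right)\right)^{2} = \left(-85 + \frac{105}{2}\right)^{2} = \left(- \frac{65}{2}\right)^{2} = \frac{4225}{4}$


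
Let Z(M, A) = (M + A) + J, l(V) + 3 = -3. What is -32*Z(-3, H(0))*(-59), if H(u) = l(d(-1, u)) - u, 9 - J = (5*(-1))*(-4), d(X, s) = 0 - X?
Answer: -37760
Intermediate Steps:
d(X, s) = -X
l(V) = -6 (l(V) = -3 - 3 = -6)
J = -11 (J = 9 - 5*(-1)*(-4) = 9 - (-5)*(-4) = 9 - 1*20 = 9 - 20 = -11)
H(u) = -6 - u
Z(M, A) = -11 + A + M (Z(M, A) = (M + A) - 11 = (A + M) - 11 = -11 + A + M)
-32*Z(-3, H(0))*(-59) = -32*(-11 + (-6 - 1*0) - 3)*(-59) = -32*(-11 + (-6 + 0) - 3)*(-59) = -32*(-11 - 6 - 3)*(-59) = -32*(-20)*(-59) = 640*(-59) = -37760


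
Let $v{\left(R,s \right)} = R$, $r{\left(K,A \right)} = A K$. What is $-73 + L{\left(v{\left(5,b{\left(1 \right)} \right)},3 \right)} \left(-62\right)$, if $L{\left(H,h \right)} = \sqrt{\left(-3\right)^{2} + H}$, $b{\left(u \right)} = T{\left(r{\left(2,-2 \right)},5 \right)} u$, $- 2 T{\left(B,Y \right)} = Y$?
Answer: $-73 - 62 \sqrt{14} \approx -304.98$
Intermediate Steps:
$T{\left(B,Y \right)} = - \frac{Y}{2}$
$b{\left(u \right)} = - \frac{5 u}{2}$ ($b{\left(u \right)} = \left(- \frac{1}{2}\right) 5 u = - \frac{5 u}{2}$)
$L{\left(H,h \right)} = \sqrt{9 + H}$
$-73 + L{\left(v{\left(5,b{\left(1 \right)} \right)},3 \right)} \left(-62\right) = -73 + \sqrt{9 + 5} \left(-62\right) = -73 + \sqrt{14} \left(-62\right) = -73 - 62 \sqrt{14}$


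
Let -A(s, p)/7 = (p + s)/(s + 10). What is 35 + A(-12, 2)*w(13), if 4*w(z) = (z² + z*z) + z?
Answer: -12145/4 ≈ -3036.3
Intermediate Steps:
A(s, p) = -7*(p + s)/(10 + s) (A(s, p) = -7*(p + s)/(s + 10) = -7*(p + s)/(10 + s))
w(z) = z²/2 + z/4 (w(z) = ((z² + z*z) + z)/4 = ((z² + z²) + z)/4 = (2*z² + z)/4 = (z + 2*z²)/4 = z²/2 + z/4)
35 + A(-12, 2)*w(13) = 35 + (7*(-1*2 - 1*(-12))/(10 - 12))*((¼)*13*(1 + 2*13)) = 35 + (7*(-2 + 12)/(-2))*((¼)*13*(1 + 26)) = 35 + (7*(-½)*10)*((¼)*13*27) = 35 - 35*351/4 = 35 - 12285/4 = -12145/4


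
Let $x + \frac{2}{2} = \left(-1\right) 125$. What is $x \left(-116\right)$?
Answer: $14616$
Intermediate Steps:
$x = -126$ ($x = -1 - 125 = -126$)
$x \left(-116\right) = \left(-126\right) \left(-116\right) = 14616$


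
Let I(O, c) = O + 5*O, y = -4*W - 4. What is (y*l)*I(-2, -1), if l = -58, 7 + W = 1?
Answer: 13920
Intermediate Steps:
W = -6 (W = -7 + 1 = -6)
y = 20 (y = -4*(-6) - 4 = 24 - 4 = 20)
I(O, c) = 6*O
(y*l)*I(-2, -1) = (20*(-58))*(6*(-2)) = -1160*(-12) = 13920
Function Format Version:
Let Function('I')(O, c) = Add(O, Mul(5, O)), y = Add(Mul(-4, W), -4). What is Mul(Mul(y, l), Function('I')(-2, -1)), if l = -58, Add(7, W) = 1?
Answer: 13920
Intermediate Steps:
W = -6 (W = Add(-7, 1) = -6)
y = 20 (y = Add(Mul(-4, -6), -4) = Add(24, -4) = 20)
Function('I')(O, c) = Mul(6, O)
Mul(Mul(y, l), Function('I')(-2, -1)) = Mul(Mul(20, -58), Mul(6, -2)) = Mul(-1160, -12) = 13920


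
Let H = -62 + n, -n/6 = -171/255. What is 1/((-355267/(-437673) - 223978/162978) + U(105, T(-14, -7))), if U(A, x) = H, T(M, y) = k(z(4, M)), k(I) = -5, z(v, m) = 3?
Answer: -1010523494415/59155071575302 ≈ -0.017083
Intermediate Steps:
n = 342/85 (n = -(-1026)/255 = -6*(-57/85) = 342/85 ≈ 4.0235)
T(M, y) = -5
H = -4928/85 (H = -62 + 342/85 = -4928/85 ≈ -57.976)
U(A, x) = -4928/85
1/((-355267/(-437673) - 223978/162978) + U(105, T(-14, -7))) = 1/((-355267/(-437673) - 223978/162978) - 4928/85) = 1/((-355267*(-1/437673) - 223978*1/162978) - 4928/85) = 1/((355267/437673 - 111989/81489) - 4928/85) = 1/(-6688069678/11888511699 - 4928/85) = 1/(-59155071575302/1010523494415) = -1010523494415/59155071575302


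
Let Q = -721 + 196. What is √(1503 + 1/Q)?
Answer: √16570554/105 ≈ 38.768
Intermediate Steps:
Q = -525
√(1503 + 1/Q) = √(1503 + 1/(-525)) = √(1503 - 1/525) = √(789074/525) = √16570554/105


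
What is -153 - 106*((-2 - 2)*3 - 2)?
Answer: 1331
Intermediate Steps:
-153 - 106*((-2 - 2)*3 - 2) = -153 - 106*(-4*3 - 2) = -153 - 106*(-12 - 2) = -153 - 106*(-14) = -153 + 1484 = 1331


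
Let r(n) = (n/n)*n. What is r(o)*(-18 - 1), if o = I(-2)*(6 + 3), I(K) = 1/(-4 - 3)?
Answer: 171/7 ≈ 24.429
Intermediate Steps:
I(K) = -⅐ (I(K) = 1/(-7) = -⅐)
o = -9/7 (o = -(6 + 3)/7 = -⅐*9 = -9/7 ≈ -1.2857)
r(n) = n (r(n) = 1*n = n)
r(o)*(-18 - 1) = -9*(-18 - 1)/7 = -9/7*(-19) = 171/7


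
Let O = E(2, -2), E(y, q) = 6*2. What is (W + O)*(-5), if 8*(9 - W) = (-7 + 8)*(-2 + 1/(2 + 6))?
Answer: -6795/64 ≈ -106.17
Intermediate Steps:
E(y, q) = 12
O = 12
W = 591/64 (W = 9 - (-7 + 8)*(-2 + 1/(2 + 6))/8 = 9 - (-2 + 1/8)/8 = 9 - (-15)/(8*8) = 9 - 1/8*(-15/8) = 9 + 15/64 = 591/64 ≈ 9.2344)
(W + O)*(-5) = (591/64 + 12)*(-5) = (1359/64)*(-5) = -6795/64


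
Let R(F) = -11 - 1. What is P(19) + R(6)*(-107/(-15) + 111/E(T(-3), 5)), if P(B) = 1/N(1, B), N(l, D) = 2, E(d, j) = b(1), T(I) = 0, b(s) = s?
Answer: -14171/10 ≈ -1417.1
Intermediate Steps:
R(F) = -12
E(d, j) = 1
P(B) = ½ (P(B) = 1/2 = ½)
P(19) + R(6)*(-107/(-15) + 111/E(T(-3), 5)) = ½ - 12*(-107/(-15) + 111/1) = ½ - 12*(-107*(-1/15) + 111*1) = ½ - 12*(107/15 + 111) = ½ - 12*1772/15 = ½ - 7088/5 = -14171/10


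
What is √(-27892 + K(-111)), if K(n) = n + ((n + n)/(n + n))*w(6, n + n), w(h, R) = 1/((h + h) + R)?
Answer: I*√1234932510/210 ≈ 167.34*I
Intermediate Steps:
w(h, R) = 1/(R + 2*h) (w(h, R) = 1/(2*h + R) = 1/(R + 2*h))
K(n) = n + 1/(12 + 2*n) (K(n) = n + ((n + n)/(n + n))/((n + n) + 2*6) = n + ((2*n)/((2*n)))/(2*n + 12) = n + ((2*n)*(1/(2*n)))/(12 + 2*n) = n + 1/(12 + 2*n))
√(-27892 + K(-111)) = √(-27892 + (½ - 111*(6 - 111))/(6 - 111)) = √(-27892 + (½ - 111*(-105))/(-105)) = √(-27892 - (½ + 11655)/105) = √(-27892 - 1/105*23311/2) = √(-27892 - 23311/210) = √(-5880631/210) = I*√1234932510/210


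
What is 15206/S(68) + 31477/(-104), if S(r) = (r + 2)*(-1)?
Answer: -1892407/3640 ≈ -519.89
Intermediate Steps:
S(r) = -2 - r (S(r) = (2 + r)*(-1) = -2 - r)
15206/S(68) + 31477/(-104) = 15206/(-2 - 1*68) + 31477/(-104) = 15206/(-2 - 68) + 31477*(-1/104) = 15206/(-70) - 31477/104 = 15206*(-1/70) - 31477/104 = -7603/35 - 31477/104 = -1892407/3640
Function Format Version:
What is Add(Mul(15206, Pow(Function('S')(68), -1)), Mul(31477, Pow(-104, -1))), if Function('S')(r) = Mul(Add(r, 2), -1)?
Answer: Rational(-1892407, 3640) ≈ -519.89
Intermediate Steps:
Function('S')(r) = Add(-2, Mul(-1, r)) (Function('S')(r) = Mul(Add(2, r), -1) = Add(-2, Mul(-1, r)))
Add(Mul(15206, Pow(Function('S')(68), -1)), Mul(31477, Pow(-104, -1))) = Add(Mul(15206, Pow(Add(-2, Mul(-1, 68)), -1)), Mul(31477, Pow(-104, -1))) = Add(Mul(15206, Pow(Add(-2, -68), -1)), Mul(31477, Rational(-1, 104))) = Add(Mul(15206, Pow(-70, -1)), Rational(-31477, 104)) = Add(Mul(15206, Rational(-1, 70)), Rational(-31477, 104)) = Add(Rational(-7603, 35), Rational(-31477, 104)) = Rational(-1892407, 3640)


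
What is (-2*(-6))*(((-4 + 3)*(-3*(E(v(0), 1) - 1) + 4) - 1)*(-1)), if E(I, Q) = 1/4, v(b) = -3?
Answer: 87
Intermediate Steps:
E(I, Q) = 1/4
(-2*(-6))*(((-4 + 3)*(-3*(E(v(0), 1) - 1) + 4) - 1)*(-1)) = (-2*(-6))*(((-4 + 3)*(-3*(1/4 - 1) + 4) - 1)*(-1)) = 12*((-(-3*(-3/4) + 4) - 1)*(-1)) = 12*((-(9/4 + 4) - 1)*(-1)) = 12*((-1*25/4 - 1)*(-1)) = 12*((-25/4 - 1)*(-1)) = 12*(-29/4*(-1)) = 12*(29/4) = 87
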